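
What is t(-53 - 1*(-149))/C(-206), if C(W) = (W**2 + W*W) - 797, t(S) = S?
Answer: 32/28025 ≈ 0.0011418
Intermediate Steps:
C(W) = -797 + 2*W**2 (C(W) = (W**2 + W**2) - 797 = 2*W**2 - 797 = -797 + 2*W**2)
t(-53 - 1*(-149))/C(-206) = (-53 - 1*(-149))/(-797 + 2*(-206)**2) = (-53 + 149)/(-797 + 2*42436) = 96/(-797 + 84872) = 96/84075 = 96*(1/84075) = 32/28025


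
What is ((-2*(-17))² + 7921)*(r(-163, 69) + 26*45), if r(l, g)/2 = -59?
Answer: 9549004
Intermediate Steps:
r(l, g) = -118 (r(l, g) = 2*(-59) = -118)
((-2*(-17))² + 7921)*(r(-163, 69) + 26*45) = ((-2*(-17))² + 7921)*(-118 + 26*45) = (34² + 7921)*(-118 + 1170) = (1156 + 7921)*1052 = 9077*1052 = 9549004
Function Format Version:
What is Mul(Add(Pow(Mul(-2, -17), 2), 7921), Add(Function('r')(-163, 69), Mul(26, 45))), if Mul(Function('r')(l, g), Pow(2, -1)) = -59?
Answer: 9549004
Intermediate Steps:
Function('r')(l, g) = -118 (Function('r')(l, g) = Mul(2, -59) = -118)
Mul(Add(Pow(Mul(-2, -17), 2), 7921), Add(Function('r')(-163, 69), Mul(26, 45))) = Mul(Add(Pow(Mul(-2, -17), 2), 7921), Add(-118, Mul(26, 45))) = Mul(Add(Pow(34, 2), 7921), Add(-118, 1170)) = Mul(Add(1156, 7921), 1052) = Mul(9077, 1052) = 9549004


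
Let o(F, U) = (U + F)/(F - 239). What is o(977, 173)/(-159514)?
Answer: -575/58860666 ≈ -9.7688e-6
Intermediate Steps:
o(F, U) = (F + U)/(-239 + F)
o(977, 173)/(-159514) = ((977 + 173)/(-239 + 977))/(-159514) = (1150/738)*(-1/159514) = ((1/738)*1150)*(-1/159514) = (575/369)*(-1/159514) = -575/58860666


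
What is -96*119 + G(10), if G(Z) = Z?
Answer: -11414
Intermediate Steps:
-96*119 + G(10) = -96*119 + 10 = -11424 + 10 = -11414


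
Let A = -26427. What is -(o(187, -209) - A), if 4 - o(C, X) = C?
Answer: -26244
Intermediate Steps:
o(C, X) = 4 - C
-(o(187, -209) - A) = -((4 - 1*187) - 1*(-26427)) = -((4 - 187) + 26427) = -(-183 + 26427) = -1*26244 = -26244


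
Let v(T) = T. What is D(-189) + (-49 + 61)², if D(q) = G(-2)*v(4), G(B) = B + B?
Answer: 128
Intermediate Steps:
G(B) = 2*B
D(q) = -16 (D(q) = (2*(-2))*4 = -4*4 = -16)
D(-189) + (-49 + 61)² = -16 + (-49 + 61)² = -16 + 12² = -16 + 144 = 128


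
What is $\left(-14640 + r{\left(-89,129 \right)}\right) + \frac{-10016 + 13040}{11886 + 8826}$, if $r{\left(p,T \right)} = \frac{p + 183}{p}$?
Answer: $- \frac{1124524388}{76807} \approx -14641.0$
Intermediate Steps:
$r{\left(p,T \right)} = \frac{183 + p}{p}$
$\left(-14640 + r{\left(-89,129 \right)}\right) + \frac{-10016 + 13040}{11886 + 8826} = \left(-14640 + \frac{183 - 89}{-89}\right) + \frac{-10016 + 13040}{11886 + 8826} = \left(-14640 - \frac{94}{89}\right) + \frac{3024}{20712} = \left(-14640 - \frac{94}{89}\right) + 3024 \cdot \frac{1}{20712} = - \frac{1303054}{89} + \frac{126}{863} = - \frac{1124524388}{76807}$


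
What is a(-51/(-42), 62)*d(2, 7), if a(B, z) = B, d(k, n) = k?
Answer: 17/7 ≈ 2.4286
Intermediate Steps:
a(-51/(-42), 62)*d(2, 7) = -51/(-42)*2 = -51*(-1/42)*2 = (17/14)*2 = 17/7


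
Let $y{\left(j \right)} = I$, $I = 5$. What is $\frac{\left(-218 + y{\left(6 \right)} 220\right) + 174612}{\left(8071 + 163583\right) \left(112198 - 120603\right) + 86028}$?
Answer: $- \frac{29249}{240444307} \approx -0.00012165$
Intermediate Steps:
$y{\left(j \right)} = 5$
$\frac{\left(-218 + y{\left(6 \right)} 220\right) + 174612}{\left(8071 + 163583\right) \left(112198 - 120603\right) + 86028} = \frac{\left(-218 + 5 \cdot 220\right) + 174612}{\left(8071 + 163583\right) \left(112198 - 120603\right) + 86028} = \frac{\left(-218 + 1100\right) + 174612}{171654 \left(-8405\right) + 86028} = \frac{882 + 174612}{-1442751870 + 86028} = \frac{175494}{-1442665842} = 175494 \left(- \frac{1}{1442665842}\right) = - \frac{29249}{240444307}$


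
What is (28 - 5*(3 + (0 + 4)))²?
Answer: 49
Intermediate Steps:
(28 - 5*(3 + (0 + 4)))² = (28 - 5*(3 + 4))² = (28 - 5*7)² = (28 - 35)² = (-7)² = 49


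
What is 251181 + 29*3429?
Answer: 350622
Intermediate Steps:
251181 + 29*3429 = 251181 + 99441 = 350622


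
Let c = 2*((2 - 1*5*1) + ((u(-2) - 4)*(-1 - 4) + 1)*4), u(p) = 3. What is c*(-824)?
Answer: -34608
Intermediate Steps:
c = 42 (c = 2*((2 - 1*5*1) + ((3 - 4)*(-1 - 4) + 1)*4) = 2*((2 - 5*1) + (-1*(-5) + 1)*4) = 2*((2 - 5) + (5 + 1)*4) = 2*(-3 + 6*4) = 2*(-3 + 24) = 2*21 = 42)
c*(-824) = 42*(-824) = -34608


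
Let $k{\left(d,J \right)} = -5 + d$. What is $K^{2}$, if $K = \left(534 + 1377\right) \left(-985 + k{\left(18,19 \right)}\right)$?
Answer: $3450276530064$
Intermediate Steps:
$K = -1857492$ ($K = \left(534 + 1377\right) \left(-985 + \left(-5 + 18\right)\right) = 1911 \left(-985 + 13\right) = 1911 \left(-972\right) = -1857492$)
$K^{2} = \left(-1857492\right)^{2} = 3450276530064$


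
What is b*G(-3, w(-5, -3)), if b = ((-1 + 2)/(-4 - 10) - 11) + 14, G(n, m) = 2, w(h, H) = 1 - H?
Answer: 41/7 ≈ 5.8571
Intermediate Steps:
b = 41/14 (b = (1/(-14) - 11) + 14 = (1*(-1/14) - 11) + 14 = (-1/14 - 11) + 14 = -155/14 + 14 = 41/14 ≈ 2.9286)
b*G(-3, w(-5, -3)) = (41/14)*2 = 41/7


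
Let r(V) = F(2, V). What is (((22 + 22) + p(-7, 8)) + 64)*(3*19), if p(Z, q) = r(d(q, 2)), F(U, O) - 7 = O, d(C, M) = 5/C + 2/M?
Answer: 53181/8 ≈ 6647.6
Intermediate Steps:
d(C, M) = 2/M + 5/C
F(U, O) = 7 + O
r(V) = 7 + V
p(Z, q) = 8 + 5/q (p(Z, q) = 7 + (2/2 + 5/q) = 7 + (2*(½) + 5/q) = 7 + (1 + 5/q) = 8 + 5/q)
(((22 + 22) + p(-7, 8)) + 64)*(3*19) = (((22 + 22) + (8 + 5/8)) + 64)*(3*19) = ((44 + (8 + 5*(⅛))) + 64)*57 = ((44 + (8 + 5/8)) + 64)*57 = ((44 + 69/8) + 64)*57 = (421/8 + 64)*57 = (933/8)*57 = 53181/8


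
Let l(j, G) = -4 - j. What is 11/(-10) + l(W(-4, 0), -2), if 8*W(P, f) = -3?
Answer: -189/40 ≈ -4.7250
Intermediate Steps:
W(P, f) = -3/8 (W(P, f) = (⅛)*(-3) = -3/8)
11/(-10) + l(W(-4, 0), -2) = 11/(-10) + (-4 - 1*(-3/8)) = -⅒*11 + (-4 + 3/8) = -11/10 - 29/8 = -189/40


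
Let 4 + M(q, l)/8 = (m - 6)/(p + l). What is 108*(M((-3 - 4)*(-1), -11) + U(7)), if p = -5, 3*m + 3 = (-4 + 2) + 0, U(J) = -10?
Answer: -4122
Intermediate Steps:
m = -5/3 (m = -1 + ((-4 + 2) + 0)/3 = -1 + (-2 + 0)/3 = -1 + (1/3)*(-2) = -1 - 2/3 = -5/3 ≈ -1.6667)
M(q, l) = -32 - 184/(3*(-5 + l)) (M(q, l) = -32 + 8*((-5/3 - 6)/(-5 + l)) = -32 + 8*(-23/(3*(-5 + l))) = -32 - 184/(3*(-5 + l)))
108*(M((-3 - 4)*(-1), -11) + U(7)) = 108*(8*(37 - 12*(-11))/(3*(-5 - 11)) - 10) = 108*((8/3)*(37 + 132)/(-16) - 10) = 108*((8/3)*(-1/16)*169 - 10) = 108*(-169/6 - 10) = 108*(-229/6) = -4122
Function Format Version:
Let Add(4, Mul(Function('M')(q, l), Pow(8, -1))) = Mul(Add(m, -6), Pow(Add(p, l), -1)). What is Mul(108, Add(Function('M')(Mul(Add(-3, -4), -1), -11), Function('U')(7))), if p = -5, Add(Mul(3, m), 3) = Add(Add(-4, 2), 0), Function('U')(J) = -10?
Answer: -4122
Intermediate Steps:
m = Rational(-5, 3) (m = Add(-1, Mul(Rational(1, 3), Add(Add(-4, 2), 0))) = Add(-1, Mul(Rational(1, 3), Add(-2, 0))) = Add(-1, Mul(Rational(1, 3), -2)) = Add(-1, Rational(-2, 3)) = Rational(-5, 3) ≈ -1.6667)
Function('M')(q, l) = Add(-32, Mul(Rational(-184, 3), Pow(Add(-5, l), -1))) (Function('M')(q, l) = Add(-32, Mul(8, Mul(Add(Rational(-5, 3), -6), Pow(Add(-5, l), -1)))) = Add(-32, Mul(8, Mul(Rational(-23, 3), Pow(Add(-5, l), -1)))) = Add(-32, Mul(Rational(-184, 3), Pow(Add(-5, l), -1))))
Mul(108, Add(Function('M')(Mul(Add(-3, -4), -1), -11), Function('U')(7))) = Mul(108, Add(Mul(Rational(8, 3), Pow(Add(-5, -11), -1), Add(37, Mul(-12, -11))), -10)) = Mul(108, Add(Mul(Rational(8, 3), Pow(-16, -1), Add(37, 132)), -10)) = Mul(108, Add(Mul(Rational(8, 3), Rational(-1, 16), 169), -10)) = Mul(108, Add(Rational(-169, 6), -10)) = Mul(108, Rational(-229, 6)) = -4122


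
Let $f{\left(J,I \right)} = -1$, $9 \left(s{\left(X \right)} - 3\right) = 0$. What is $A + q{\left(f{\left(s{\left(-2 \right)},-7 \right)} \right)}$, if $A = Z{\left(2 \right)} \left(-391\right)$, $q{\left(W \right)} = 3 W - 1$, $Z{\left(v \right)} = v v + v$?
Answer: $-2350$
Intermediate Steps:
$s{\left(X \right)} = 3$ ($s{\left(X \right)} = 3 + \frac{1}{9} \cdot 0 = 3 + 0 = 3$)
$Z{\left(v \right)} = v + v^{2}$ ($Z{\left(v \right)} = v^{2} + v = v + v^{2}$)
$q{\left(W \right)} = -1 + 3 W$
$A = -2346$ ($A = 2 \left(1 + 2\right) \left(-391\right) = 2 \cdot 3 \left(-391\right) = 6 \left(-391\right) = -2346$)
$A + q{\left(f{\left(s{\left(-2 \right)},-7 \right)} \right)} = -2346 + \left(-1 + 3 \left(-1\right)\right) = -2346 - 4 = -2350$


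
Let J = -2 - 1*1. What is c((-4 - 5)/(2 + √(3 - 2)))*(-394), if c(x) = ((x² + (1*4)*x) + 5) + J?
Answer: 394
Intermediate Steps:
J = -3 (J = -2 - 1 = -3)
c(x) = 2 + x² + 4*x (c(x) = ((x² + (1*4)*x) + 5) - 3 = ((x² + 4*x) + 5) - 3 = (5 + x² + 4*x) - 3 = 2 + x² + 4*x)
c((-4 - 5)/(2 + √(3 - 2)))*(-394) = (2 + ((-4 - 5)/(2 + √(3 - 2)))² + 4*((-4 - 5)/(2 + √(3 - 2))))*(-394) = (2 + (-9/(2 + √1))² + 4*(-9/(2 + √1)))*(-394) = (2 + (-9/(2 + 1))² + 4*(-9/(2 + 1)))*(-394) = (2 + (-9/3)² + 4*(-9/3))*(-394) = (2 + (-9*⅓)² + 4*(-9*⅓))*(-394) = (2 + (-3)² + 4*(-3))*(-394) = (2 + 9 - 12)*(-394) = -1*(-394) = 394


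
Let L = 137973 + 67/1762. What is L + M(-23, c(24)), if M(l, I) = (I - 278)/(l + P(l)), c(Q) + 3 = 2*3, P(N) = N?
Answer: 2795868807/20263 ≈ 1.3798e+5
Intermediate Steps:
c(Q) = 3 (c(Q) = -3 + 2*3 = -3 + 6 = 3)
M(l, I) = (-278 + I)/(2*l) (M(l, I) = (I - 278)/(l + l) = (-278 + I)/((2*l)) = (-278 + I)*(1/(2*l)) = (-278 + I)/(2*l))
L = 243108493/1762 (L = 137973 + 67*(1/1762) = 137973 + 67/1762 = 243108493/1762 ≈ 1.3797e+5)
L + M(-23, c(24)) = 243108493/1762 + (½)*(-278 + 3)/(-23) = 243108493/1762 + (½)*(-1/23)*(-275) = 243108493/1762 + 275/46 = 2795868807/20263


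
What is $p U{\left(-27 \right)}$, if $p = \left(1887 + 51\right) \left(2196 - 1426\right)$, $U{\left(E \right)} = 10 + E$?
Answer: $-25368420$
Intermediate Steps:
$p = 1492260$ ($p = 1938 \cdot 770 = 1492260$)
$p U{\left(-27 \right)} = 1492260 \left(10 - 27\right) = 1492260 \left(-17\right) = -25368420$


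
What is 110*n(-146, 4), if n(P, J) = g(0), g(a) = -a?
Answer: 0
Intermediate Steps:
n(P, J) = 0 (n(P, J) = -1*0 = 0)
110*n(-146, 4) = 110*0 = 0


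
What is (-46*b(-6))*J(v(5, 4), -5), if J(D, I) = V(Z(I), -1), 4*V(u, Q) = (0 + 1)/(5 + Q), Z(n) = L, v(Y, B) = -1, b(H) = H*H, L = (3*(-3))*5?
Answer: -207/2 ≈ -103.50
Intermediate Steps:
L = -45 (L = -9*5 = -45)
b(H) = H²
Z(n) = -45
V(u, Q) = 1/(4*(5 + Q)) (V(u, Q) = ((0 + 1)/(5 + Q))/4 = (1/(5 + Q))/4 = 1/(4*(5 + Q)))
J(D, I) = 1/16 (J(D, I) = 1/(4*(5 - 1)) = (¼)/4 = (¼)*(¼) = 1/16)
(-46*b(-6))*J(v(5, 4), -5) = -46*(-6)²*(1/16) = -46*36*(1/16) = -1656*1/16 = -207/2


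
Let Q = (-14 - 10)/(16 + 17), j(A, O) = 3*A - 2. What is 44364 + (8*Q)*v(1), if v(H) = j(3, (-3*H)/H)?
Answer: 487556/11 ≈ 44323.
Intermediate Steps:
j(A, O) = -2 + 3*A
Q = -8/11 (Q = -24/33 = -24*1/33 = -8/11 ≈ -0.72727)
v(H) = 7 (v(H) = -2 + 3*3 = -2 + 9 = 7)
44364 + (8*Q)*v(1) = 44364 + (8*(-8/11))*7 = 44364 - 64/11*7 = 44364 - 448/11 = 487556/11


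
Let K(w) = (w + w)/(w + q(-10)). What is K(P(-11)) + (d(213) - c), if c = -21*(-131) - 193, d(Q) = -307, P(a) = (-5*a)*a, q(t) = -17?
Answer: -890410/311 ≈ -2863.1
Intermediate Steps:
P(a) = -5*a²
c = 2558 (c = 2751 - 193 = 2558)
K(w) = 2*w/(-17 + w) (K(w) = (w + w)/(w - 17) = (2*w)/(-17 + w) = 2*w/(-17 + w))
K(P(-11)) + (d(213) - c) = 2*(-5*(-11)²)/(-17 - 5*(-11)²) + (-307 - 1*2558) = 2*(-5*121)/(-17 - 5*121) + (-307 - 2558) = 2*(-605)/(-17 - 605) - 2865 = 2*(-605)/(-622) - 2865 = 2*(-605)*(-1/622) - 2865 = 605/311 - 2865 = -890410/311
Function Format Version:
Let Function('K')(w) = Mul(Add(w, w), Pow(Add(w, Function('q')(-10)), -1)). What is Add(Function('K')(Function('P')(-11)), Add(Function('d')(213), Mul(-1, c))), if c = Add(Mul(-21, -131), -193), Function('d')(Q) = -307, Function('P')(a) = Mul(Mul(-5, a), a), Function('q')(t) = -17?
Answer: Rational(-890410, 311) ≈ -2863.1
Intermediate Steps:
Function('P')(a) = Mul(-5, Pow(a, 2))
c = 2558 (c = Add(2751, -193) = 2558)
Function('K')(w) = Mul(2, w, Pow(Add(-17, w), -1)) (Function('K')(w) = Mul(Add(w, w), Pow(Add(w, -17), -1)) = Mul(Mul(2, w), Pow(Add(-17, w), -1)) = Mul(2, w, Pow(Add(-17, w), -1)))
Add(Function('K')(Function('P')(-11)), Add(Function('d')(213), Mul(-1, c))) = Add(Mul(2, Mul(-5, Pow(-11, 2)), Pow(Add(-17, Mul(-5, Pow(-11, 2))), -1)), Add(-307, Mul(-1, 2558))) = Add(Mul(2, Mul(-5, 121), Pow(Add(-17, Mul(-5, 121)), -1)), Add(-307, -2558)) = Add(Mul(2, -605, Pow(Add(-17, -605), -1)), -2865) = Add(Mul(2, -605, Pow(-622, -1)), -2865) = Add(Mul(2, -605, Rational(-1, 622)), -2865) = Add(Rational(605, 311), -2865) = Rational(-890410, 311)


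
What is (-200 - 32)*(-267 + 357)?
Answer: -20880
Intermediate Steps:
(-200 - 32)*(-267 + 357) = -232*90 = -20880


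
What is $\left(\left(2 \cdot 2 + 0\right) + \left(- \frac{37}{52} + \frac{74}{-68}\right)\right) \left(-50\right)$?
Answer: $- \frac{48625}{442} \approx -110.01$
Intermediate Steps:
$\left(\left(2 \cdot 2 + 0\right) + \left(- \frac{37}{52} + \frac{74}{-68}\right)\right) \left(-50\right) = \left(\left(4 + 0\right) + \left(\left(-37\right) \frac{1}{52} + 74 \left(- \frac{1}{68}\right)\right)\right) \left(-50\right) = \left(4 - \frac{1591}{884}\right) \left(-50\right) = \frac{1945}{884} \left(-50\right) = - \frac{48625}{442}$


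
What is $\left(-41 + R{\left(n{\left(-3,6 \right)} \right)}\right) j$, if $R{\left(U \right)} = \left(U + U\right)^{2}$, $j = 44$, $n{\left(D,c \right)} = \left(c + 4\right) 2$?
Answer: $68596$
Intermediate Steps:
$n{\left(D,c \right)} = 8 + 2 c$ ($n{\left(D,c \right)} = \left(4 + c\right) 2 = 8 + 2 c$)
$R{\left(U \right)} = 4 U^{2}$ ($R{\left(U \right)} = \left(2 U\right)^{2} = 4 U^{2}$)
$\left(-41 + R{\left(n{\left(-3,6 \right)} \right)}\right) j = \left(-41 + 4 \left(8 + 2 \cdot 6\right)^{2}\right) 44 = \left(-41 + 4 \left(8 + 12\right)^{2}\right) 44 = \left(-41 + 4 \cdot 20^{2}\right) 44 = \left(-41 + 4 \cdot 400\right) 44 = \left(-41 + 1600\right) 44 = 1559 \cdot 44 = 68596$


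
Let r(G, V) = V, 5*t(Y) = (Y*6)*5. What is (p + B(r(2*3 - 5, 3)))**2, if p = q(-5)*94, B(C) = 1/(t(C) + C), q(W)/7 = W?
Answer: 4773289921/441 ≈ 1.0824e+7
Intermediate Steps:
q(W) = 7*W
t(Y) = 6*Y (t(Y) = ((Y*6)*5)/5 = ((6*Y)*5)/5 = (30*Y)/5 = 6*Y)
B(C) = 1/(7*C) (B(C) = 1/(6*C + C) = 1/(7*C))
p = -3290 (p = (7*(-5))*94 = -35*94 = -3290)
(p + B(r(2*3 - 5, 3)))**2 = (-3290 + (1/7)/3)**2 = (-3290 + (1/7)*(1/3))**2 = (-3290 + 1/21)**2 = (-69089/21)**2 = 4773289921/441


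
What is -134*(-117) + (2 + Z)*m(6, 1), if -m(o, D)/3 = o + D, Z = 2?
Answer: 15594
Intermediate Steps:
m(o, D) = -3*D - 3*o (m(o, D) = -3*(o + D) = -3*(D + o) = -3*D - 3*o)
-134*(-117) + (2 + Z)*m(6, 1) = -134*(-117) + (2 + 2)*(-3*1 - 3*6) = 15678 + 4*(-3 - 18) = 15678 + 4*(-21) = 15678 - 84 = 15594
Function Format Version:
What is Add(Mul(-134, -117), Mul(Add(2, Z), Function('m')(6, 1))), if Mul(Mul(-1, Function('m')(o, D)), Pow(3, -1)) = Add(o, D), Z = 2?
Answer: 15594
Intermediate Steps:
Function('m')(o, D) = Add(Mul(-3, D), Mul(-3, o)) (Function('m')(o, D) = Mul(-3, Add(o, D)) = Mul(-3, Add(D, o)) = Add(Mul(-3, D), Mul(-3, o)))
Add(Mul(-134, -117), Mul(Add(2, Z), Function('m')(6, 1))) = Add(Mul(-134, -117), Mul(Add(2, 2), Add(Mul(-3, 1), Mul(-3, 6)))) = Add(15678, Mul(4, Add(-3, -18))) = Add(15678, Mul(4, -21)) = Add(15678, -84) = 15594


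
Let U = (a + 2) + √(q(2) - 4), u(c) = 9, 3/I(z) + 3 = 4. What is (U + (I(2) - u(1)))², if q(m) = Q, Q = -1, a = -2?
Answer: (6 - I*√5)² ≈ 31.0 - 26.833*I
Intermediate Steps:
I(z) = 3 (I(z) = 3/(-3 + 4) = 3/1 = 3*1 = 3)
q(m) = -1
U = I*√5 (U = (-2 + 2) + √(-1 - 4) = 0 + √(-5) = 0 + I*√5 = I*√5 ≈ 2.2361*I)
(U + (I(2) - u(1)))² = (I*√5 + (3 - 1*9))² = (I*√5 + (3 - 9))² = (I*√5 - 6)² = (-6 + I*√5)²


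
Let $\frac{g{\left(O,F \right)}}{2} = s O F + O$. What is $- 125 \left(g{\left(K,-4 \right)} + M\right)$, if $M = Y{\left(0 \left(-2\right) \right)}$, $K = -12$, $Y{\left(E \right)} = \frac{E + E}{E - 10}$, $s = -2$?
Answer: $27000$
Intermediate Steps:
$Y{\left(E \right)} = \frac{2 E}{-10 + E}$
$g{\left(O,F \right)} = 2 O - 4 F O$ ($g{\left(O,F \right)} = 2 \left(- 2 O F + O\right) = 2 \left(- 2 F O + O\right) = 2 \left(O - 2 F O\right) = 2 O - 4 F O$)
$M = 0$ ($M = \frac{2 \cdot 0 \left(-2\right)}{-10 + 0 \left(-2\right)} = 2 \cdot 0 \frac{1}{-10 + 0} = 2 \cdot 0 \frac{1}{-10} = 2 \cdot 0 \left(- \frac{1}{10}\right) = 0$)
$- 125 \left(g{\left(K,-4 \right)} + M\right) = - 125 \left(2 \left(-12\right) \left(1 - -8\right) + 0\right) = - 125 \left(2 \left(-12\right) \left(1 + 8\right) + 0\right) = - 125 \left(2 \left(-12\right) 9 + 0\right) = - 125 \left(-216 + 0\right) = \left(-125\right) \left(-216\right) = 27000$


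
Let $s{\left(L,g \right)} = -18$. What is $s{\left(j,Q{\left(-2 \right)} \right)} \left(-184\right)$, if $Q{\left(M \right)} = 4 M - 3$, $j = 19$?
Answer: $3312$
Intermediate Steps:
$Q{\left(M \right)} = -3 + 4 M$
$s{\left(j,Q{\left(-2 \right)} \right)} \left(-184\right) = \left(-18\right) \left(-184\right) = 3312$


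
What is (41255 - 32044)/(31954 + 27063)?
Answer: 9211/59017 ≈ 0.15607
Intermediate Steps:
(41255 - 32044)/(31954 + 27063) = 9211/59017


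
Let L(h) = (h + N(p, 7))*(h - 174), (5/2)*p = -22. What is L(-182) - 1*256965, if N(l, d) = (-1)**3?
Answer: -191817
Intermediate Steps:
p = -44/5 (p = (2/5)*(-22) = -44/5 ≈ -8.8000)
N(l, d) = -1
L(h) = (-1 + h)*(-174 + h) (L(h) = (h - 1)*(h - 174) = (-1 + h)*(-174 + h))
L(-182) - 1*256965 = (174 + (-182)**2 - 175*(-182)) - 1*256965 = (174 + 33124 + 31850) - 256965 = 65148 - 256965 = -191817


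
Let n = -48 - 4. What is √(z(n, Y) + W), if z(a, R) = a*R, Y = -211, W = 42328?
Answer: 10*√533 ≈ 230.87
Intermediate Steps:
n = -52
z(a, R) = R*a
√(z(n, Y) + W) = √(-211*(-52) + 42328) = √(10972 + 42328) = √53300 = 10*√533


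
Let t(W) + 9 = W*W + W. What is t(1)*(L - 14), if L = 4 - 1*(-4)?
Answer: 42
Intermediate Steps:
t(W) = -9 + W + W**2 (t(W) = -9 + (W*W + W) = -9 + (W**2 + W) = -9 + (W + W**2) = -9 + W + W**2)
L = 8 (L = 4 + 4 = 8)
t(1)*(L - 14) = (-9 + 1 + 1**2)*(8 - 14) = (-9 + 1 + 1)*(-6) = -7*(-6) = 42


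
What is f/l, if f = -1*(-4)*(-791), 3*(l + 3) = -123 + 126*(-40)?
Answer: 791/431 ≈ 1.8353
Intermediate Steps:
l = -1724 (l = -3 + (-123 + 126*(-40))/3 = -3 + (-123 - 5040)/3 = -3 + (⅓)*(-5163) = -3 - 1721 = -1724)
f = -3164 (f = 4*(-791) = -3164)
f/l = -3164/(-1724) = -3164*(-1/1724) = 791/431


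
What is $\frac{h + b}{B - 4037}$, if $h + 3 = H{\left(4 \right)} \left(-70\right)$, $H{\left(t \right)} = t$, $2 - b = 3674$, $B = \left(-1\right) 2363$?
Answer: $\frac{791}{1280} \approx 0.61797$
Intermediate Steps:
$B = -2363$
$b = -3672$ ($b = 2 - 3674 = -3672$)
$h = -283$ ($h = -3 + 4 \left(-70\right) = -3 - 280 = -283$)
$\frac{h + b}{B - 4037} = \frac{-283 - 3672}{-2363 - 4037} = - \frac{3955}{-6400} = \left(-3955\right) \left(- \frac{1}{6400}\right) = \frac{791}{1280}$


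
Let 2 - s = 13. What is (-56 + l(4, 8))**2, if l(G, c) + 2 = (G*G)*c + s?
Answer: 3481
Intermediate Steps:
s = -11 (s = 2 - 1*13 = 2 - 13 = -11)
l(G, c) = -13 + c*G**2 (l(G, c) = -2 + ((G*G)*c - 11) = -2 + (G**2*c - 11) = -2 + (c*G**2 - 11) = -2 + (-11 + c*G**2) = -13 + c*G**2)
(-56 + l(4, 8))**2 = (-56 + (-13 + 8*4**2))**2 = (-56 + (-13 + 8*16))**2 = (-56 + (-13 + 128))**2 = (-56 + 115)**2 = 59**2 = 3481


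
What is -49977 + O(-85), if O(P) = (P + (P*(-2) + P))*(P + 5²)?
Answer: -49977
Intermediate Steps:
O(P) = 0 (O(P) = (P + (-2*P + P))*(P + 25) = (P - P)*(25 + P) = 0*(25 + P) = 0)
-49977 + O(-85) = -49977 + 0 = -49977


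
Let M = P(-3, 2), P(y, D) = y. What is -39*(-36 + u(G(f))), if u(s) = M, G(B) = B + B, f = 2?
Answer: 1521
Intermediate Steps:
M = -3
G(B) = 2*B
u(s) = -3
-39*(-36 + u(G(f))) = -39*(-36 - 3) = -39*(-39) = 1521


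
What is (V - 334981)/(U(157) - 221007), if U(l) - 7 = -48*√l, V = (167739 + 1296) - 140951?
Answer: 8478029625/6105079784 - 920691*√157/3052539892 ≈ 1.3849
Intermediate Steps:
V = 28084 (V = 169035 - 140951 = 28084)
U(l) = 7 - 48*√l
(V - 334981)/(U(157) - 221007) = (28084 - 334981)/((7 - 48*√157) - 221007) = -306897/(-221000 - 48*√157)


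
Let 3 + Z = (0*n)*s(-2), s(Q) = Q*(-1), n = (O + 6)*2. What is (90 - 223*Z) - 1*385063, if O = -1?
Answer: -384304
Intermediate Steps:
n = 10 (n = (-1 + 6)*2 = 5*2 = 10)
s(Q) = -Q
Z = -3 (Z = -3 + (0*10)*(-1*(-2)) = -3 + 0*2 = -3 + 0 = -3)
(90 - 223*Z) - 1*385063 = (90 - 223*(-3)) - 1*385063 = (90 + 669) - 385063 = 759 - 385063 = -384304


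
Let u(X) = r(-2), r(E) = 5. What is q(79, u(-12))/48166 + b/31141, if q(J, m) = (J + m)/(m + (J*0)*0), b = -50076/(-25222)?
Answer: 19509155112/47289276567665 ≈ 0.00041255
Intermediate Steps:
b = 25038/12611 (b = -50076*(-1/25222) = 25038/12611 ≈ 1.9854)
u(X) = 5
q(J, m) = (J + m)/m (q(J, m) = (J + m)/(m + 0*0) = (J + m)/(m + 0) = (J + m)/m)
q(79, u(-12))/48166 + b/31141 = ((79 + 5)/5)/48166 + (25038/12611)/31141 = ((1/5)*84)*(1/48166) + (25038/12611)*(1/31141) = (84/5)*(1/48166) + 25038/392719151 = 42/120415 + 25038/392719151 = 19509155112/47289276567665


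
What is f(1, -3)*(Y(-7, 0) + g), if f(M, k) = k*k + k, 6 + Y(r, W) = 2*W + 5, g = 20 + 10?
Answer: 174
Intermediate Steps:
g = 30
Y(r, W) = -1 + 2*W (Y(r, W) = -6 + (2*W + 5) = -6 + (5 + 2*W) = -1 + 2*W)
f(M, k) = k + k² (f(M, k) = k² + k = k + k²)
f(1, -3)*(Y(-7, 0) + g) = (-3*(1 - 3))*((-1 + 2*0) + 30) = (-3*(-2))*((-1 + 0) + 30) = 6*(-1 + 30) = 6*29 = 174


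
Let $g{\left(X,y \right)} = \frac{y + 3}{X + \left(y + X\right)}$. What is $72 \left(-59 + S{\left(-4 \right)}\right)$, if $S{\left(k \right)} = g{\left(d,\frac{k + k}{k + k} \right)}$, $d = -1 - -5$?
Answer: $-4216$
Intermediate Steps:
$d = 4$ ($d = -1 + 5 = 4$)
$g{\left(X,y \right)} = \frac{3 + y}{y + 2 X}$ ($g{\left(X,y \right)} = \frac{3 + y}{X + \left(X + y\right)} = \frac{3 + y}{y + 2 X}$)
$S{\left(k \right)} = \frac{4}{9}$ ($S{\left(k \right)} = \frac{3 + \frac{k + k}{k + k}}{\frac{k + k}{k + k} + 2 \cdot 4} = \frac{3 + \frac{2 k}{2 k}}{\frac{2 k}{2 k} + 8} = \frac{3 + 2 k \frac{1}{2 k}}{2 k \frac{1}{2 k} + 8} = \frac{3 + 1}{1 + 8} = \frac{1}{9} \cdot 4 = \frac{4}{9}$)
$72 \left(-59 + S{\left(-4 \right)}\right) = 72 \left(-59 + \frac{4}{9}\right) = 72 \left(- \frac{527}{9}\right) = -4216$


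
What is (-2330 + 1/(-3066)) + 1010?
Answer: -4047121/3066 ≈ -1320.0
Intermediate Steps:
(-2330 + 1/(-3066)) + 1010 = (-2330 - 1/3066) + 1010 = -7143781/3066 + 1010 = -4047121/3066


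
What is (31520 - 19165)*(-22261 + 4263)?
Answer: -222365290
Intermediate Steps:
(31520 - 19165)*(-22261 + 4263) = 12355*(-17998) = -222365290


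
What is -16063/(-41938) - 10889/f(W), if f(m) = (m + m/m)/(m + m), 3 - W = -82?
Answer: -38815654261/1803334 ≈ -21524.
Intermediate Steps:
W = 85 (W = 3 - 1*(-82) = 3 + 82 = 85)
f(m) = (1 + m)/(2*m) (f(m) = (m + 1)/((2*m)) = (1 + m)*(1/(2*m)) = (1 + m)/(2*m))
-16063/(-41938) - 10889/f(W) = -16063/(-41938) - 10889*170/(1 + 85) = -16063*(-1/41938) - 10889/((1/2)*(1/85)*86) = 16063/41938 - 10889/43/85 = 16063/41938 - 10889*85/43 = 16063/41938 - 925565/43 = -38815654261/1803334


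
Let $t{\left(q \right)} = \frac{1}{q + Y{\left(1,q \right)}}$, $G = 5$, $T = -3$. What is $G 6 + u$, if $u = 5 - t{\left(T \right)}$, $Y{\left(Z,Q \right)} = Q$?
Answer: $\frac{211}{6} \approx 35.167$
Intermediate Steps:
$t{\left(q \right)} = \frac{1}{2 q}$ ($t{\left(q \right)} = \frac{1}{q + q} = \frac{1}{2 q}$)
$u = \frac{31}{6}$ ($u = 5 - \frac{1}{2 \left(-3\right)} = 5 - \frac{1}{2} \left(- \frac{1}{3}\right) = 5 - - \frac{1}{6} = 5 + \frac{1}{6} = \frac{31}{6} \approx 5.1667$)
$G 6 + u = 5 \cdot 6 + \frac{31}{6} = 30 + \frac{31}{6} = \frac{211}{6}$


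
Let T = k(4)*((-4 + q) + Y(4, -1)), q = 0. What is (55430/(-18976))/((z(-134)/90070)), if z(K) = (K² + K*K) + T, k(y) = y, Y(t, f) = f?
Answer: -1248145025/170271648 ≈ -7.3303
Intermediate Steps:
T = -20 (T = 4*((-4 + 0) - 1) = 4*(-4 - 1) = 4*(-5) = -20)
z(K) = -20 + 2*K² (z(K) = (K² + K*K) - 20 = (K² + K²) - 20 = 2*K² - 20 = -20 + 2*K²)
(55430/(-18976))/((z(-134)/90070)) = (55430/(-18976))/(((-20 + 2*(-134)²)/90070)) = (55430*(-1/18976))/(((-20 + 2*17956)*(1/90070))) = -27715*90070/(-20 + 35912)/9488 = -27715/(9488*(35892*(1/90070))) = -27715/(9488*17946/45035) = -27715/9488*45035/17946 = -1248145025/170271648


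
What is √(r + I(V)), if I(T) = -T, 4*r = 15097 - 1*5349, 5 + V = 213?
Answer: √2229 ≈ 47.212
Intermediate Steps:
V = 208 (V = -5 + 213 = 208)
r = 2437 (r = (15097 - 1*5349)/4 = (15097 - 5349)/4 = (¼)*9748 = 2437)
√(r + I(V)) = √(2437 - 1*208) = √(2437 - 208) = √2229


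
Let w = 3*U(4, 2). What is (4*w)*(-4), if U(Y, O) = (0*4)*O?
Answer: 0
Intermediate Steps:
U(Y, O) = 0 (U(Y, O) = 0*O = 0)
w = 0 (w = 3*0 = 0)
(4*w)*(-4) = (4*0)*(-4) = 0*(-4) = 0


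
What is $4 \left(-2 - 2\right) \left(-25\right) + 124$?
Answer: $524$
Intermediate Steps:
$4 \left(-2 - 2\right) \left(-25\right) + 124 = 4 \left(-4\right) \left(-25\right) + 124 = \left(-16\right) \left(-25\right) + 124 = 400 + 124 = 524$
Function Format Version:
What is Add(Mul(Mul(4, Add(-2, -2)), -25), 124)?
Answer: 524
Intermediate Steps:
Add(Mul(Mul(4, Add(-2, -2)), -25), 124) = Add(Mul(Mul(4, -4), -25), 124) = Add(Mul(-16, -25), 124) = Add(400, 124) = 524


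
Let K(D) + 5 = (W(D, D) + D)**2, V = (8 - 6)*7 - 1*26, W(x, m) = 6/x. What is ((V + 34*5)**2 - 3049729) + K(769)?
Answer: -1439016083281/591361 ≈ -2.4334e+6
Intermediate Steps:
V = -12 (V = 2*7 - 26 = 14 - 26 = -12)
K(D) = -5 + (D + 6/D)**2 (K(D) = -5 + (6/D + D)**2 = -5 + (D + 6/D)**2)
((V + 34*5)**2 - 3049729) + K(769) = ((-12 + 34*5)**2 - 3049729) + (7 + 769**2 + 36/769**2) = ((-12 + 170)**2 - 3049729) + (7 + 591361 + 36*(1/591361)) = (158**2 - 3049729) + (7 + 591361 + 36/591361) = (24964 - 3049729) + 349711971884/591361 = -3024765 + 349711971884/591361 = -1439016083281/591361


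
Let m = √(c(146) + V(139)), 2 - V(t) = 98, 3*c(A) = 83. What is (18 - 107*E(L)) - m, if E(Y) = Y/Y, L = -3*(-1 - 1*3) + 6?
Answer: -89 - I*√615/3 ≈ -89.0 - 8.2664*I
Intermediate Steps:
c(A) = 83/3 (c(A) = (⅓)*83 = 83/3)
L = 18 (L = -3*(-1 - 3) + 6 = -3*(-4) + 6 = 12 + 6 = 18)
V(t) = -96 (V(t) = 2 - 1*98 = 2 - 98 = -96)
E(Y) = 1
m = I*√615/3 (m = √(83/3 - 96) = √(-205/3) = I*√615/3 ≈ 8.2664*I)
(18 - 107*E(L)) - m = (18 - 107*1) - I*√615/3 = (18 - 107) - I*√615/3 = -89 - I*√615/3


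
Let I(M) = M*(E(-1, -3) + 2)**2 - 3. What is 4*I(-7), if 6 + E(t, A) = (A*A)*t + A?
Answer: -7180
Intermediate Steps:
E(t, A) = -6 + A + t*A**2 (E(t, A) = -6 + ((A*A)*t + A) = -6 + (A**2*t + A) = -6 + (t*A**2 + A) = -6 + (A + t*A**2) = -6 + A + t*A**2)
I(M) = -3 + 256*M (I(M) = M*((-6 - 3 - 1*(-3)**2) + 2)**2 - 3 = M*((-6 - 3 - 1*9) + 2)**2 - 3 = M*((-6 - 3 - 9) + 2)**2 - 3 = M*(-18 + 2)**2 - 3 = M*(-16)**2 - 3 = M*256 - 3 = 256*M - 3 = -3 + 256*M)
4*I(-7) = 4*(-3 + 256*(-7)) = 4*(-3 - 1792) = 4*(-1795) = -7180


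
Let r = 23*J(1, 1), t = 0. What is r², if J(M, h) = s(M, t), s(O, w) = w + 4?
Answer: 8464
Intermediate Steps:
s(O, w) = 4 + w
J(M, h) = 4 (J(M, h) = 4 + 0 = 4)
r = 92 (r = 23*4 = 92)
r² = 92² = 8464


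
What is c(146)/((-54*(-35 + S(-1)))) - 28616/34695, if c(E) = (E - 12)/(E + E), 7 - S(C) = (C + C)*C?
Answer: -50118013/60785640 ≈ -0.82450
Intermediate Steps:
S(C) = 7 - 2*C² (S(C) = 7 - (C + C)*C = 7 - 2*C*C = 7 - 2*C²)
c(E) = (-12 + E)/(2*E) (c(E) = (-12 + E)/((2*E)) = (-12 + E)*(1/(2*E)) = (-12 + E)/(2*E))
c(146)/((-54*(-35 + S(-1)))) - 28616/34695 = ((½)*(-12 + 146)/146)/((-54*(-35 + (7 - 2*(-1)²)))) - 28616/34695 = ((½)*(1/146)*134)/((-54*(-35 + (7 - 2*1)))) - 28616*1/34695 = 67/(146*((-54*(-35 + (7 - 2))))) - 28616/34695 = 67/(146*((-54*(-35 + 5)))) - 28616/34695 = 67/(146*((-54*(-30)))) - 28616/34695 = (67/146)/1620 - 28616/34695 = (67/146)*(1/1620) - 28616/34695 = 67/236520 - 28616/34695 = -50118013/60785640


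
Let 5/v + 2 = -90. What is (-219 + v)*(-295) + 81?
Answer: 5952587/92 ≈ 64702.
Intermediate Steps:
v = -5/92 (v = 5/(-2 - 90) = 5/(-92) = 5*(-1/92) = -5/92 ≈ -0.054348)
(-219 + v)*(-295) + 81 = (-219 - 5/92)*(-295) + 81 = -20153/92*(-295) + 81 = 5945135/92 + 81 = 5952587/92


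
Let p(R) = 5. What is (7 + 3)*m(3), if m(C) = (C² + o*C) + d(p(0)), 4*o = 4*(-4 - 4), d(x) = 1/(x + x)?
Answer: -149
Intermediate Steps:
d(x) = 1/(2*x)
o = -8 (o = (4*(-4 - 4))/4 = (4*(-8))/4 = (¼)*(-32) = -8)
m(C) = ⅒ + C² - 8*C (m(C) = (C² - 8*C) + (½)/5 = (C² - 8*C) + (½)*(⅕) = (C² - 8*C) + ⅒ = ⅒ + C² - 8*C)
(7 + 3)*m(3) = (7 + 3)*(⅒ + 3² - 8*3) = 10*(⅒ + 9 - 24) = 10*(-149/10) = -149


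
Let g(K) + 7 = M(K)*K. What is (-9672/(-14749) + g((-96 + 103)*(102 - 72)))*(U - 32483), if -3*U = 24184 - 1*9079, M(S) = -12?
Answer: 1397960111418/14749 ≈ 9.4783e+7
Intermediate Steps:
g(K) = -7 - 12*K
U = -5035 (U = -(24184 - 1*9079)/3 = -(24184 - 9079)/3 = -⅓*15105 = -5035)
(-9672/(-14749) + g((-96 + 103)*(102 - 72)))*(U - 32483) = (-9672/(-14749) + (-7 - 12*(-96 + 103)*(102 - 72)))*(-5035 - 32483) = (-9672*(-1/14749) + (-7 - 84*30))*(-37518) = (9672/14749 + (-7 - 12*210))*(-37518) = (9672/14749 + (-7 - 2520))*(-37518) = (9672/14749 - 2527)*(-37518) = -37261051/14749*(-37518) = 1397960111418/14749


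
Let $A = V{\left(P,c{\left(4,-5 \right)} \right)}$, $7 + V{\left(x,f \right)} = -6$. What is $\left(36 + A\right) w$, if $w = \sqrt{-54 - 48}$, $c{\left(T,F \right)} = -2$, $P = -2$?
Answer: $23 i \sqrt{102} \approx 232.29 i$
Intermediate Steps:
$V{\left(x,f \right)} = -13$ ($V{\left(x,f \right)} = -7 - 6 = -13$)
$A = -13$
$w = i \sqrt{102}$ ($w = \sqrt{-102} = i \sqrt{102} \approx 10.1 i$)
$\left(36 + A\right) w = \left(36 - 13\right) i \sqrt{102} = 23 i \sqrt{102}$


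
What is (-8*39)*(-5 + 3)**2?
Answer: -1248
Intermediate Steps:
(-8*39)*(-5 + 3)**2 = -312*(-2)**2 = -312*4 = -1248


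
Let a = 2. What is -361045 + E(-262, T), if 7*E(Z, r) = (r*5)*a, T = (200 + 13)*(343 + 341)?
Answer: -1070395/7 ≈ -1.5291e+5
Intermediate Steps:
T = 145692 (T = 213*684 = 145692)
E(Z, r) = 10*r/7 (E(Z, r) = ((r*5)*2)/7 = ((5*r)*2)/7 = (10*r)/7 = 10*r/7)
-361045 + E(-262, T) = -361045 + (10/7)*145692 = -361045 + 1456920/7 = -1070395/7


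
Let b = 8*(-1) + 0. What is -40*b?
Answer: 320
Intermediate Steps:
b = -8 (b = -8 + 0 = -8)
-40*b = -40*(-8) = 320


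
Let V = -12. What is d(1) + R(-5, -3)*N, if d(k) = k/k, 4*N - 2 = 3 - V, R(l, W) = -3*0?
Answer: 1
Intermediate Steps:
R(l, W) = 0
N = 17/4 (N = ½ + (3 - 1*(-12))/4 = ½ + (3 + 12)/4 = ½ + (¼)*15 = ½ + 15/4 = 17/4 ≈ 4.2500)
d(k) = 1
d(1) + R(-5, -3)*N = 1 + 0*(17/4) = 1 + 0 = 1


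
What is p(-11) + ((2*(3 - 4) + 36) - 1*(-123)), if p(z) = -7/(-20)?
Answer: 3147/20 ≈ 157.35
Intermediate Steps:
p(z) = 7/20 (p(z) = -7*(-1/20) = 7/20)
p(-11) + ((2*(3 - 4) + 36) - 1*(-123)) = 7/20 + ((2*(3 - 4) + 36) - 1*(-123)) = 7/20 + ((2*(-1) + 36) + 123) = 7/20 + ((-2 + 36) + 123) = 7/20 + (34 + 123) = 7/20 + 157 = 3147/20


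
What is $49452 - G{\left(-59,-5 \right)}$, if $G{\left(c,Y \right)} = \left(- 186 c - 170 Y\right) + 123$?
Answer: $37505$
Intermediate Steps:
$G{\left(c,Y \right)} = 123 - 186 c - 170 Y$
$49452 - G{\left(-59,-5 \right)} = 49452 - \left(123 - -10974 - -850\right) = 49452 - \left(123 + 10974 + 850\right) = 49452 - 11947 = 37505$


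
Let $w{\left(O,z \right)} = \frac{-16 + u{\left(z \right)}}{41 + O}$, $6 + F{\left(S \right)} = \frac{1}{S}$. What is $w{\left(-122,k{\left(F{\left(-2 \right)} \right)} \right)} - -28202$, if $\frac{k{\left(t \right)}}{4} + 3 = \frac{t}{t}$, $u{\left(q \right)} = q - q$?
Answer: $\frac{2284378}{81} \approx 28202.0$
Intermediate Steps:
$F{\left(S \right)} = -6 + \frac{1}{S}$
$u{\left(q \right)} = 0$
$k{\left(t \right)} = -8$ ($k{\left(t \right)} = -12 + 4 \frac{t}{t} = -12 + 4 \cdot 1 = -12 + 4 = -8$)
$w{\left(O,z \right)} = - \frac{16}{41 + O}$ ($w{\left(O,z \right)} = \frac{-16 + 0}{41 + O} = - \frac{16}{41 + O}$)
$w{\left(-122,k{\left(F{\left(-2 \right)} \right)} \right)} - -28202 = - \frac{16}{41 - 122} - -28202 = - \frac{16}{-81} + 28202 = \left(-16\right) \left(- \frac{1}{81}\right) + 28202 = \frac{16}{81} + 28202 = \frac{2284378}{81}$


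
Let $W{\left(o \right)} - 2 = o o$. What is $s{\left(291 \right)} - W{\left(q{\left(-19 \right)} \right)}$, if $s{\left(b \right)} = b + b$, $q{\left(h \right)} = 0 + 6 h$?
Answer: $-12416$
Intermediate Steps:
$q{\left(h \right)} = 6 h$
$s{\left(b \right)} = 2 b$
$W{\left(o \right)} = 2 + o^{2}$ ($W{\left(o \right)} = 2 + o o = 2 + o^{2}$)
$s{\left(291 \right)} - W{\left(q{\left(-19 \right)} \right)} = 2 \cdot 291 - \left(2 + \left(6 \left(-19\right)\right)^{2}\right) = 582 - \left(2 + \left(-114\right)^{2}\right) = 582 - \left(2 + 12996\right) = 582 - 12998 = -12416$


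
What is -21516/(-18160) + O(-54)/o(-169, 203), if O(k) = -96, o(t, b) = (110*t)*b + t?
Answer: 20300453721/17133683060 ≈ 1.1848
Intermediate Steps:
o(t, b) = t + 110*b*t (o(t, b) = 110*b*t + t = t + 110*b*t)
-21516/(-18160) + O(-54)/o(-169, 203) = -21516/(-18160) - 96*(-1/(169*(1 + 110*203))) = -21516*(-1/18160) - 96*(-1/(169*(1 + 22330))) = 5379/4540 - 96/((-169*22331)) = 5379/4540 - 96/(-3773939) = 5379/4540 - 96*(-1/3773939) = 5379/4540 + 96/3773939 = 20300453721/17133683060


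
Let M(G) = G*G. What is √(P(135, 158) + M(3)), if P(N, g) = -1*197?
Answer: 2*I*√47 ≈ 13.711*I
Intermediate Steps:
P(N, g) = -197
M(G) = G²
√(P(135, 158) + M(3)) = √(-197 + 3²) = √(-197 + 9) = √(-188) = 2*I*√47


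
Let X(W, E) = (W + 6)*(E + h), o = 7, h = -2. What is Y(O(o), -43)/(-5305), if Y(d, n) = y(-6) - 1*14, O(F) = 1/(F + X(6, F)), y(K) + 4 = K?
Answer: 24/5305 ≈ 0.0045240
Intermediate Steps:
y(K) = -4 + K
X(W, E) = (-2 + E)*(6 + W) (X(W, E) = (W + 6)*(E - 2) = (6 + W)*(-2 + E) = (-2 + E)*(6 + W))
O(F) = 1/(-24 + 13*F) (O(F) = 1/(F + (-12 - 2*6 + 6*F + F*6)) = 1/(F + (-12 - 12 + 6*F + 6*F)) = 1/(F + (-24 + 12*F)) = 1/(-24 + 13*F))
Y(d, n) = -24 (Y(d, n) = (-4 - 6) - 1*14 = -10 - 14 = -24)
Y(O(o), -43)/(-5305) = -24/(-5305) = -24*(-1/5305) = 24/5305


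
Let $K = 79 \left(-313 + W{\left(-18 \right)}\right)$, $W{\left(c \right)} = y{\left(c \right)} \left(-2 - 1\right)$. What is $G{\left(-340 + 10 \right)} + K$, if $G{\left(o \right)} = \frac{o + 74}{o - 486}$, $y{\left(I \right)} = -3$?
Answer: $- \frac{1224800}{51} \approx -24016.0$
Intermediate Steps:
$W{\left(c \right)} = 9$ ($W{\left(c \right)} = - 3 \left(-2 - 1\right) = \left(-3\right) \left(-3\right) = 9$)
$G{\left(o \right)} = \frac{74 + o}{-486 + o}$
$K = -24016$ ($K = 79 \left(-313 + 9\right) = 79 \left(-304\right) = -24016$)
$G{\left(-340 + 10 \right)} + K = \frac{74 + \left(-340 + 10\right)}{-486 + \left(-340 + 10\right)} - 24016 = \frac{74 - 330}{-486 - 330} - 24016 = \frac{1}{-816} \left(-256\right) - 24016 = \left(- \frac{1}{816}\right) \left(-256\right) - 24016 = \frac{16}{51} - 24016 = - \frac{1224800}{51}$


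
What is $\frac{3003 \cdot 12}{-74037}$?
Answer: $- \frac{12012}{24679} \approx -0.48673$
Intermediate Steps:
$\frac{3003 \cdot 12}{-74037} = 36036 \left(- \frac{1}{74037}\right) = - \frac{12012}{24679}$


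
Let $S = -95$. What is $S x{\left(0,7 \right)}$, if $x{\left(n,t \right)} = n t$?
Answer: $0$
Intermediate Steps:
$S x{\left(0,7 \right)} = - 95 \cdot 0 \cdot 7 = \left(-95\right) 0 = 0$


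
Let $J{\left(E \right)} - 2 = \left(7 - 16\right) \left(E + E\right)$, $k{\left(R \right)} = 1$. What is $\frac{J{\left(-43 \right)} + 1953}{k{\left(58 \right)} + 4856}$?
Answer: $\frac{2729}{4857} \approx 0.56187$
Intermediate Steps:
$J{\left(E \right)} = 2 - 18 E$ ($J{\left(E \right)} = 2 + \left(7 - 16\right) \left(E + E\right) = 2 - 9 \cdot 2 E = 2 - 18 E$)
$\frac{J{\left(-43 \right)} + 1953}{k{\left(58 \right)} + 4856} = \frac{\left(2 - -774\right) + 1953}{1 + 4856} = \frac{\left(2 + 774\right) + 1953}{4857} = \left(776 + 1953\right) \frac{1}{4857} = 2729 \cdot \frac{1}{4857} = \frac{2729}{4857}$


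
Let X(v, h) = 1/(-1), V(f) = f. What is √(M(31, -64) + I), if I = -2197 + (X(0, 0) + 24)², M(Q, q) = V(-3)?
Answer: I*√1671 ≈ 40.878*I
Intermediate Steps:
X(v, h) = -1
M(Q, q) = -3
I = -1668 (I = -2197 + (-1 + 24)² = -2197 + 23² = -2197 + 529 = -1668)
√(M(31, -64) + I) = √(-3 - 1668) = √(-1671) = I*√1671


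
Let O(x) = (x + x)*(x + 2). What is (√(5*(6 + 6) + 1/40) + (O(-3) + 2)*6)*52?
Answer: 2496 + 637*√10/5 ≈ 2898.9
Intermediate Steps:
O(x) = 2*x*(2 + x) (O(x) = (2*x)*(2 + x) = 2*x*(2 + x))
(√(5*(6 + 6) + 1/40) + (O(-3) + 2)*6)*52 = (√(5*(6 + 6) + 1/40) + (2*(-3)*(2 - 3) + 2)*6)*52 = (√(5*12 + 1/40) + (2*(-3)*(-1) + 2)*6)*52 = (√(60 + 1/40) + (6 + 2)*6)*52 = (√(2401/40) + 8*6)*52 = (49*√10/20 + 48)*52 = (48 + 49*√10/20)*52 = 2496 + 637*√10/5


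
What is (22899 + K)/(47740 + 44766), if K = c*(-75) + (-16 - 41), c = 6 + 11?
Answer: 21567/92506 ≈ 0.23314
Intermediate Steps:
c = 17
K = -1332 (K = 17*(-75) + (-16 - 41) = -1275 - 57 = -1332)
(22899 + K)/(47740 + 44766) = (22899 - 1332)/(47740 + 44766) = 21567/92506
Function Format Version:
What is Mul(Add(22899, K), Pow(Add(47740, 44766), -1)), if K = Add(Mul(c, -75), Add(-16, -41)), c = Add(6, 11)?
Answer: Rational(21567, 92506) ≈ 0.23314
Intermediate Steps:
c = 17
K = -1332 (K = Add(Mul(17, -75), Add(-16, -41)) = Add(-1275, -57) = -1332)
Mul(Add(22899, K), Pow(Add(47740, 44766), -1)) = Mul(Add(22899, -1332), Pow(Add(47740, 44766), -1)) = Mul(21567, Pow(92506, -1)) = Mul(21567, Rational(1, 92506)) = Rational(21567, 92506)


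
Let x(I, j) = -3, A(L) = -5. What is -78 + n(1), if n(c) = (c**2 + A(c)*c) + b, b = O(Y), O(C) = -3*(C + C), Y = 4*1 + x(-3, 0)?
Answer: -88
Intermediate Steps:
Y = 1 (Y = 4*1 - 3 = 4 - 3 = 1)
O(C) = -6*C
b = -6 (b = -6*1 = -6)
n(c) = -6 + c**2 - 5*c (n(c) = (c**2 - 5*c) - 6 = -6 + c**2 - 5*c)
-78 + n(1) = -78 + (-6 + 1**2 - 5*1) = -78 + (-6 + 1 - 5) = -78 - 10 = -88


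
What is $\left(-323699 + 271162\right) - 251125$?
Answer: $-303662$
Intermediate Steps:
$\left(-323699 + 271162\right) - 251125 = -52537 - 251125 = -303662$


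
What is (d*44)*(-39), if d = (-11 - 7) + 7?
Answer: 18876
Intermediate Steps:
d = -11 (d = -18 + 7 = -11)
(d*44)*(-39) = -11*44*(-39) = -484*(-39) = 18876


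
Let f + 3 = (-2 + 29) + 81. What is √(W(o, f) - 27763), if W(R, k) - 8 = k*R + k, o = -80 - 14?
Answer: 4*I*√2345 ≈ 193.7*I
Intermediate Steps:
o = -94
f = 105 (f = -3 + ((-2 + 29) + 81) = -3 + (27 + 81) = -3 + 108 = 105)
W(R, k) = 8 + k + R*k (W(R, k) = 8 + (k*R + k) = 8 + (R*k + k) = 8 + (k + R*k) = 8 + k + R*k)
√(W(o, f) - 27763) = √((8 + 105 - 94*105) - 27763) = √((8 + 105 - 9870) - 27763) = √(-9757 - 27763) = √(-37520) = 4*I*√2345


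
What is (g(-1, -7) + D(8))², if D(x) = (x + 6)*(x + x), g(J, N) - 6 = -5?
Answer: 50625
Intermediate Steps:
g(J, N) = 1 (g(J, N) = 6 - 5 = 1)
D(x) = 2*x*(6 + x) (D(x) = (6 + x)*(2*x) = 2*x*(6 + x))
(g(-1, -7) + D(8))² = (1 + 2*8*(6 + 8))² = (1 + 2*8*14)² = (1 + 224)² = 225² = 50625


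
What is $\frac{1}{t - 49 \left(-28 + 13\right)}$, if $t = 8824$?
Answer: $\frac{1}{9559} \approx 0.00010461$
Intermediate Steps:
$\frac{1}{t - 49 \left(-28 + 13\right)} = \frac{1}{8824 - 49 \left(-28 + 13\right)} = \frac{1}{8824 - -735} = \frac{1}{8824 + 735} = \frac{1}{9559}$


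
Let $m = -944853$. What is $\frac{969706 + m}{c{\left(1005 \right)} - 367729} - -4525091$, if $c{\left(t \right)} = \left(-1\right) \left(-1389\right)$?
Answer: $\frac{1657721812087}{366340} \approx 4.5251 \cdot 10^{6}$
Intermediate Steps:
$c{\left(t \right)} = 1389$
$\frac{969706 + m}{c{\left(1005 \right)} - 367729} - -4525091 = \frac{969706 - 944853}{1389 - 367729} - -4525091 = \frac{24853}{-366340} + 4525091 = 24853 \left(- \frac{1}{366340}\right) + 4525091 = - \frac{24853}{366340} + 4525091 = \frac{1657721812087}{366340}$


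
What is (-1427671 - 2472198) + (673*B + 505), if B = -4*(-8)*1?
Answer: -3877828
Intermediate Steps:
B = 32 (B = 32*1 = 32)
(-1427671 - 2472198) + (673*B + 505) = (-1427671 - 2472198) + (673*32 + 505) = -3899869 + (21536 + 505) = -3899869 + 22041 = -3877828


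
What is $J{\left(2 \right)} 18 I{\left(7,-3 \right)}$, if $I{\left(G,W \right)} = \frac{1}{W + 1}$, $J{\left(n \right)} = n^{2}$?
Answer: $-36$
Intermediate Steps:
$I{\left(G,W \right)} = \frac{1}{1 + W}$
$J{\left(2 \right)} 18 I{\left(7,-3 \right)} = \frac{2^{2} \cdot 18}{1 - 3} = \frac{4 \cdot 18}{-2} = 72 \left(- \frac{1}{2}\right) = -36$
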